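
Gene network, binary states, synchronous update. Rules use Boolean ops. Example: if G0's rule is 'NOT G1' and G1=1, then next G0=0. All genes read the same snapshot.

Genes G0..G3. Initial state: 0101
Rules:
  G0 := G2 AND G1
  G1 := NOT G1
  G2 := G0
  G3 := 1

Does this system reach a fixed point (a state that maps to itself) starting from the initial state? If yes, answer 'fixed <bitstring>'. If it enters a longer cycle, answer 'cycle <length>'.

Step 0: 0101
Step 1: G0=G2&G1=0&1=0 G1=NOT G1=NOT 1=0 G2=G0=0 G3=1(const) -> 0001
Step 2: G0=G2&G1=0&0=0 G1=NOT G1=NOT 0=1 G2=G0=0 G3=1(const) -> 0101
Cycle of length 2 starting at step 0 -> no fixed point

Answer: cycle 2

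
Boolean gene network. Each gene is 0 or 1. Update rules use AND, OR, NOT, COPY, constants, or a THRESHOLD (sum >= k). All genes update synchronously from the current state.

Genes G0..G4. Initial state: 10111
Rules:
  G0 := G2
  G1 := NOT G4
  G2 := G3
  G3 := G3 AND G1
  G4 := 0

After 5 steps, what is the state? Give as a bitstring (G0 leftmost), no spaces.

Step 1: G0=G2=1 G1=NOT G4=NOT 1=0 G2=G3=1 G3=G3&G1=1&0=0 G4=0(const) -> 10100
Step 2: G0=G2=1 G1=NOT G4=NOT 0=1 G2=G3=0 G3=G3&G1=0&0=0 G4=0(const) -> 11000
Step 3: G0=G2=0 G1=NOT G4=NOT 0=1 G2=G3=0 G3=G3&G1=0&1=0 G4=0(const) -> 01000
Step 4: G0=G2=0 G1=NOT G4=NOT 0=1 G2=G3=0 G3=G3&G1=0&1=0 G4=0(const) -> 01000
Step 5: G0=G2=0 G1=NOT G4=NOT 0=1 G2=G3=0 G3=G3&G1=0&1=0 G4=0(const) -> 01000

01000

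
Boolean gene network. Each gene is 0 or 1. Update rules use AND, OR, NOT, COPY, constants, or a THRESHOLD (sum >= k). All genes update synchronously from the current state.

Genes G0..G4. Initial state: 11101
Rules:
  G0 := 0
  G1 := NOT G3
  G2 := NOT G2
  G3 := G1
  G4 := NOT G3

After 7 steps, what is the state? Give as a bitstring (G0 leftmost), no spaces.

Step 1: G0=0(const) G1=NOT G3=NOT 0=1 G2=NOT G2=NOT 1=0 G3=G1=1 G4=NOT G3=NOT 0=1 -> 01011
Step 2: G0=0(const) G1=NOT G3=NOT 1=0 G2=NOT G2=NOT 0=1 G3=G1=1 G4=NOT G3=NOT 1=0 -> 00110
Step 3: G0=0(const) G1=NOT G3=NOT 1=0 G2=NOT G2=NOT 1=0 G3=G1=0 G4=NOT G3=NOT 1=0 -> 00000
Step 4: G0=0(const) G1=NOT G3=NOT 0=1 G2=NOT G2=NOT 0=1 G3=G1=0 G4=NOT G3=NOT 0=1 -> 01101
Step 5: G0=0(const) G1=NOT G3=NOT 0=1 G2=NOT G2=NOT 1=0 G3=G1=1 G4=NOT G3=NOT 0=1 -> 01011
Step 6: G0=0(const) G1=NOT G3=NOT 1=0 G2=NOT G2=NOT 0=1 G3=G1=1 G4=NOT G3=NOT 1=0 -> 00110
Step 7: G0=0(const) G1=NOT G3=NOT 1=0 G2=NOT G2=NOT 1=0 G3=G1=0 G4=NOT G3=NOT 1=0 -> 00000

00000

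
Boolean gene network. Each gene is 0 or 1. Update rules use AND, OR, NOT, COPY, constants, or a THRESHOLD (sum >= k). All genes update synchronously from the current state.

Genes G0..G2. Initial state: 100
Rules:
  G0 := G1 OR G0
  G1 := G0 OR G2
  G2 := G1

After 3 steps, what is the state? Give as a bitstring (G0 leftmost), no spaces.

Step 1: G0=G1|G0=0|1=1 G1=G0|G2=1|0=1 G2=G1=0 -> 110
Step 2: G0=G1|G0=1|1=1 G1=G0|G2=1|0=1 G2=G1=1 -> 111
Step 3: G0=G1|G0=1|1=1 G1=G0|G2=1|1=1 G2=G1=1 -> 111

111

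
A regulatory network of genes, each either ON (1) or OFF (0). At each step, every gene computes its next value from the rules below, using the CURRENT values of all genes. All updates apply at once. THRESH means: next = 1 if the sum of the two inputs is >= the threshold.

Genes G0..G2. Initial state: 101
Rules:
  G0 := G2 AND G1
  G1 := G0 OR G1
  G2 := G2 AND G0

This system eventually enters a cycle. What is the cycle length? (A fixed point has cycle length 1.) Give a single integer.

Step 0: 101
Step 1: G0=G2&G1=1&0=0 G1=G0|G1=1|0=1 G2=G2&G0=1&1=1 -> 011
Step 2: G0=G2&G1=1&1=1 G1=G0|G1=0|1=1 G2=G2&G0=1&0=0 -> 110
Step 3: G0=G2&G1=0&1=0 G1=G0|G1=1|1=1 G2=G2&G0=0&1=0 -> 010
Step 4: G0=G2&G1=0&1=0 G1=G0|G1=0|1=1 G2=G2&G0=0&0=0 -> 010
State from step 4 equals state from step 3 -> cycle length 1

Answer: 1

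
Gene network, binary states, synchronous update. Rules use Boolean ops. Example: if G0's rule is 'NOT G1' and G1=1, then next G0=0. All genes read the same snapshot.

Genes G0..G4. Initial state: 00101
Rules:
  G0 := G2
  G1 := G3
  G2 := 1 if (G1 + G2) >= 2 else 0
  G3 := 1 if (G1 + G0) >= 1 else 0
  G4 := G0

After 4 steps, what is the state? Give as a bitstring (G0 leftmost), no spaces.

Step 1: G0=G2=1 G1=G3=0 G2=(0+1>=2)=0 G3=(0+0>=1)=0 G4=G0=0 -> 10000
Step 2: G0=G2=0 G1=G3=0 G2=(0+0>=2)=0 G3=(0+1>=1)=1 G4=G0=1 -> 00011
Step 3: G0=G2=0 G1=G3=1 G2=(0+0>=2)=0 G3=(0+0>=1)=0 G4=G0=0 -> 01000
Step 4: G0=G2=0 G1=G3=0 G2=(1+0>=2)=0 G3=(1+0>=1)=1 G4=G0=0 -> 00010

00010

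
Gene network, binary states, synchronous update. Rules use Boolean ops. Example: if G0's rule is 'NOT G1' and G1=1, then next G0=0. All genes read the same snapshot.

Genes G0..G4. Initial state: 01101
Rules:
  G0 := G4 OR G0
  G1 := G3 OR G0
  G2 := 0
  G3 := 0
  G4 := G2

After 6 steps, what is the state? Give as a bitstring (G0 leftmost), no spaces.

Step 1: G0=G4|G0=1|0=1 G1=G3|G0=0|0=0 G2=0(const) G3=0(const) G4=G2=1 -> 10001
Step 2: G0=G4|G0=1|1=1 G1=G3|G0=0|1=1 G2=0(const) G3=0(const) G4=G2=0 -> 11000
Step 3: G0=G4|G0=0|1=1 G1=G3|G0=0|1=1 G2=0(const) G3=0(const) G4=G2=0 -> 11000
Step 4: G0=G4|G0=0|1=1 G1=G3|G0=0|1=1 G2=0(const) G3=0(const) G4=G2=0 -> 11000
Step 5: G0=G4|G0=0|1=1 G1=G3|G0=0|1=1 G2=0(const) G3=0(const) G4=G2=0 -> 11000
Step 6: G0=G4|G0=0|1=1 G1=G3|G0=0|1=1 G2=0(const) G3=0(const) G4=G2=0 -> 11000

11000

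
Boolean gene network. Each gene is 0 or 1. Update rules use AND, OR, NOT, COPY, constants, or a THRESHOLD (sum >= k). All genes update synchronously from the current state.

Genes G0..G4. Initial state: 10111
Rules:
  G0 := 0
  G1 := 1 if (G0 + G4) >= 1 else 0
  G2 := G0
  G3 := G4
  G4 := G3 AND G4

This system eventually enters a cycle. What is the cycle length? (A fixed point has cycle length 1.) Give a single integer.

Step 0: 10111
Step 1: G0=0(const) G1=(1+1>=1)=1 G2=G0=1 G3=G4=1 G4=G3&G4=1&1=1 -> 01111
Step 2: G0=0(const) G1=(0+1>=1)=1 G2=G0=0 G3=G4=1 G4=G3&G4=1&1=1 -> 01011
Step 3: G0=0(const) G1=(0+1>=1)=1 G2=G0=0 G3=G4=1 G4=G3&G4=1&1=1 -> 01011
State from step 3 equals state from step 2 -> cycle length 1

Answer: 1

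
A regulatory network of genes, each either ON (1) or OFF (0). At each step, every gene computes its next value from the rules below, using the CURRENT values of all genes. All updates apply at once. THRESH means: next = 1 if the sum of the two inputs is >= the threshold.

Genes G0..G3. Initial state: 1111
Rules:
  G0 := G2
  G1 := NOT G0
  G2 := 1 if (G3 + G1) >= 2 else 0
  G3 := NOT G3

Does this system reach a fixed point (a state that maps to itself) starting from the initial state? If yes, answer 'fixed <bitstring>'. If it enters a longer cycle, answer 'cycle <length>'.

Step 0: 1111
Step 1: G0=G2=1 G1=NOT G0=NOT 1=0 G2=(1+1>=2)=1 G3=NOT G3=NOT 1=0 -> 1010
Step 2: G0=G2=1 G1=NOT G0=NOT 1=0 G2=(0+0>=2)=0 G3=NOT G3=NOT 0=1 -> 1001
Step 3: G0=G2=0 G1=NOT G0=NOT 1=0 G2=(1+0>=2)=0 G3=NOT G3=NOT 1=0 -> 0000
Step 4: G0=G2=0 G1=NOT G0=NOT 0=1 G2=(0+0>=2)=0 G3=NOT G3=NOT 0=1 -> 0101
Step 5: G0=G2=0 G1=NOT G0=NOT 0=1 G2=(1+1>=2)=1 G3=NOT G3=NOT 1=0 -> 0110
Step 6: G0=G2=1 G1=NOT G0=NOT 0=1 G2=(0+1>=2)=0 G3=NOT G3=NOT 0=1 -> 1101
Step 7: G0=G2=0 G1=NOT G0=NOT 1=0 G2=(1+1>=2)=1 G3=NOT G3=NOT 1=0 -> 0010
Step 8: G0=G2=1 G1=NOT G0=NOT 0=1 G2=(0+0>=2)=0 G3=NOT G3=NOT 0=1 -> 1101
Cycle of length 2 starting at step 6 -> no fixed point

Answer: cycle 2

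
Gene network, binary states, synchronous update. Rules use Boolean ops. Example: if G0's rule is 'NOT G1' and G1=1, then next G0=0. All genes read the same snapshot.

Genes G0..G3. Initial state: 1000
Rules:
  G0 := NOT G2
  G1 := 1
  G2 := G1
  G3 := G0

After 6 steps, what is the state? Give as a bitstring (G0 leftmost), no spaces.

Step 1: G0=NOT G2=NOT 0=1 G1=1(const) G2=G1=0 G3=G0=1 -> 1101
Step 2: G0=NOT G2=NOT 0=1 G1=1(const) G2=G1=1 G3=G0=1 -> 1111
Step 3: G0=NOT G2=NOT 1=0 G1=1(const) G2=G1=1 G3=G0=1 -> 0111
Step 4: G0=NOT G2=NOT 1=0 G1=1(const) G2=G1=1 G3=G0=0 -> 0110
Step 5: G0=NOT G2=NOT 1=0 G1=1(const) G2=G1=1 G3=G0=0 -> 0110
Step 6: G0=NOT G2=NOT 1=0 G1=1(const) G2=G1=1 G3=G0=0 -> 0110

0110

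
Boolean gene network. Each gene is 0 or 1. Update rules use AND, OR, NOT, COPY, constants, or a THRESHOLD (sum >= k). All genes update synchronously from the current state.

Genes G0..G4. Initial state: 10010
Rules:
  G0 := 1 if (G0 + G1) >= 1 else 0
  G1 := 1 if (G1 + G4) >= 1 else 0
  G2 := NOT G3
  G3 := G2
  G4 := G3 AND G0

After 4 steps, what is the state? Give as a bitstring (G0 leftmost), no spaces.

Step 1: G0=(1+0>=1)=1 G1=(0+0>=1)=0 G2=NOT G3=NOT 1=0 G3=G2=0 G4=G3&G0=1&1=1 -> 10001
Step 2: G0=(1+0>=1)=1 G1=(0+1>=1)=1 G2=NOT G3=NOT 0=1 G3=G2=0 G4=G3&G0=0&1=0 -> 11100
Step 3: G0=(1+1>=1)=1 G1=(1+0>=1)=1 G2=NOT G3=NOT 0=1 G3=G2=1 G4=G3&G0=0&1=0 -> 11110
Step 4: G0=(1+1>=1)=1 G1=(1+0>=1)=1 G2=NOT G3=NOT 1=0 G3=G2=1 G4=G3&G0=1&1=1 -> 11011

11011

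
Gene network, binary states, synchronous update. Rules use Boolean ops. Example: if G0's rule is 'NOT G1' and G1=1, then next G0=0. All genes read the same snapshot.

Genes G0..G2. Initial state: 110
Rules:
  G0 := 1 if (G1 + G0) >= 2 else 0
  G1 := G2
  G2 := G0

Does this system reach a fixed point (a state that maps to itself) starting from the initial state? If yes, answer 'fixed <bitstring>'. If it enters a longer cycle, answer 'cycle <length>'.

Answer: fixed 000

Derivation:
Step 0: 110
Step 1: G0=(1+1>=2)=1 G1=G2=0 G2=G0=1 -> 101
Step 2: G0=(0+1>=2)=0 G1=G2=1 G2=G0=1 -> 011
Step 3: G0=(1+0>=2)=0 G1=G2=1 G2=G0=0 -> 010
Step 4: G0=(1+0>=2)=0 G1=G2=0 G2=G0=0 -> 000
Step 5: G0=(0+0>=2)=0 G1=G2=0 G2=G0=0 -> 000
Fixed point reached at step 4: 000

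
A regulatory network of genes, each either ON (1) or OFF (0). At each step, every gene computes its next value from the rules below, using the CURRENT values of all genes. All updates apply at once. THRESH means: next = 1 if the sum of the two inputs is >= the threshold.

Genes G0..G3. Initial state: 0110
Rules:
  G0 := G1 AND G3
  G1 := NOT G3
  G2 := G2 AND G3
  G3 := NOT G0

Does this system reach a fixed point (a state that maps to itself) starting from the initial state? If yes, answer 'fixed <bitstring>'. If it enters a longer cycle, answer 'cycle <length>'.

Step 0: 0110
Step 1: G0=G1&G3=1&0=0 G1=NOT G3=NOT 0=1 G2=G2&G3=1&0=0 G3=NOT G0=NOT 0=1 -> 0101
Step 2: G0=G1&G3=1&1=1 G1=NOT G3=NOT 1=0 G2=G2&G3=0&1=0 G3=NOT G0=NOT 0=1 -> 1001
Step 3: G0=G1&G3=0&1=0 G1=NOT G3=NOT 1=0 G2=G2&G3=0&1=0 G3=NOT G0=NOT 1=0 -> 0000
Step 4: G0=G1&G3=0&0=0 G1=NOT G3=NOT 0=1 G2=G2&G3=0&0=0 G3=NOT G0=NOT 0=1 -> 0101
Cycle of length 3 starting at step 1 -> no fixed point

Answer: cycle 3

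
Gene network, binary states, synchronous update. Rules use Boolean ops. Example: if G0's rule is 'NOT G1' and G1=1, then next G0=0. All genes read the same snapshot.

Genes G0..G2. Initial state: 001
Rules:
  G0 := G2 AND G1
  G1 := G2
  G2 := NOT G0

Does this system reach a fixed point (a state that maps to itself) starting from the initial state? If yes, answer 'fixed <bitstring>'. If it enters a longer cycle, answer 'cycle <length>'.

Step 0: 001
Step 1: G0=G2&G1=1&0=0 G1=G2=1 G2=NOT G0=NOT 0=1 -> 011
Step 2: G0=G2&G1=1&1=1 G1=G2=1 G2=NOT G0=NOT 0=1 -> 111
Step 3: G0=G2&G1=1&1=1 G1=G2=1 G2=NOT G0=NOT 1=0 -> 110
Step 4: G0=G2&G1=0&1=0 G1=G2=0 G2=NOT G0=NOT 1=0 -> 000
Step 5: G0=G2&G1=0&0=0 G1=G2=0 G2=NOT G0=NOT 0=1 -> 001
Cycle of length 5 starting at step 0 -> no fixed point

Answer: cycle 5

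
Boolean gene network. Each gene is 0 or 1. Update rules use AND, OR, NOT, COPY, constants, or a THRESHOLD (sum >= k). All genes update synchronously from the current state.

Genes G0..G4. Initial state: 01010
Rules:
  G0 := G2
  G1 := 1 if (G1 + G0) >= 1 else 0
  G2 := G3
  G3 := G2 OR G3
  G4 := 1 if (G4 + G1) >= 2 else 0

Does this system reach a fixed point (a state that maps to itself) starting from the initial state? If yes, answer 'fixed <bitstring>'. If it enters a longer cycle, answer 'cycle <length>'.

Step 0: 01010
Step 1: G0=G2=0 G1=(1+0>=1)=1 G2=G3=1 G3=G2|G3=0|1=1 G4=(0+1>=2)=0 -> 01110
Step 2: G0=G2=1 G1=(1+0>=1)=1 G2=G3=1 G3=G2|G3=1|1=1 G4=(0+1>=2)=0 -> 11110
Step 3: G0=G2=1 G1=(1+1>=1)=1 G2=G3=1 G3=G2|G3=1|1=1 G4=(0+1>=2)=0 -> 11110
Fixed point reached at step 2: 11110

Answer: fixed 11110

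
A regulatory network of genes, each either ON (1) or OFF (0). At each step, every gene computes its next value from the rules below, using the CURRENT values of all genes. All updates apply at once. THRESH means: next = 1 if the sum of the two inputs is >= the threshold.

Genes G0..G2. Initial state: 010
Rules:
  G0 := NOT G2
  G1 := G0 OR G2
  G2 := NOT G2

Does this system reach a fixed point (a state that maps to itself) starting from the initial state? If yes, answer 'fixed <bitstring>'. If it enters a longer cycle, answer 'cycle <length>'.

Step 0: 010
Step 1: G0=NOT G2=NOT 0=1 G1=G0|G2=0|0=0 G2=NOT G2=NOT 0=1 -> 101
Step 2: G0=NOT G2=NOT 1=0 G1=G0|G2=1|1=1 G2=NOT G2=NOT 1=0 -> 010
Cycle of length 2 starting at step 0 -> no fixed point

Answer: cycle 2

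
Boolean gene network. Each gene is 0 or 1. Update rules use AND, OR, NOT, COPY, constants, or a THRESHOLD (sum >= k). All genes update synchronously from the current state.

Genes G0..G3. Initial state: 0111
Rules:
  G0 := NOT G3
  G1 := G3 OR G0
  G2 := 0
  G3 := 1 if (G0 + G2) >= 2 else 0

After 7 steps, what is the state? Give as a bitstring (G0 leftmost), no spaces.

Step 1: G0=NOT G3=NOT 1=0 G1=G3|G0=1|0=1 G2=0(const) G3=(0+1>=2)=0 -> 0100
Step 2: G0=NOT G3=NOT 0=1 G1=G3|G0=0|0=0 G2=0(const) G3=(0+0>=2)=0 -> 1000
Step 3: G0=NOT G3=NOT 0=1 G1=G3|G0=0|1=1 G2=0(const) G3=(1+0>=2)=0 -> 1100
Step 4: G0=NOT G3=NOT 0=1 G1=G3|G0=0|1=1 G2=0(const) G3=(1+0>=2)=0 -> 1100
Step 5: G0=NOT G3=NOT 0=1 G1=G3|G0=0|1=1 G2=0(const) G3=(1+0>=2)=0 -> 1100
Step 6: G0=NOT G3=NOT 0=1 G1=G3|G0=0|1=1 G2=0(const) G3=(1+0>=2)=0 -> 1100
Step 7: G0=NOT G3=NOT 0=1 G1=G3|G0=0|1=1 G2=0(const) G3=(1+0>=2)=0 -> 1100

1100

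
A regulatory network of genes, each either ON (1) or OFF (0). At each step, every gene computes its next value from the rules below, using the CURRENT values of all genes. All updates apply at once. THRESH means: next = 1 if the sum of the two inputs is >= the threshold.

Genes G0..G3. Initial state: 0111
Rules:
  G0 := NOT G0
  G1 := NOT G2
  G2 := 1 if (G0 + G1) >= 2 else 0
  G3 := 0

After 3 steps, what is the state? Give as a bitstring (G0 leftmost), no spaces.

Step 1: G0=NOT G0=NOT 0=1 G1=NOT G2=NOT 1=0 G2=(0+1>=2)=0 G3=0(const) -> 1000
Step 2: G0=NOT G0=NOT 1=0 G1=NOT G2=NOT 0=1 G2=(1+0>=2)=0 G3=0(const) -> 0100
Step 3: G0=NOT G0=NOT 0=1 G1=NOT G2=NOT 0=1 G2=(0+1>=2)=0 G3=0(const) -> 1100

1100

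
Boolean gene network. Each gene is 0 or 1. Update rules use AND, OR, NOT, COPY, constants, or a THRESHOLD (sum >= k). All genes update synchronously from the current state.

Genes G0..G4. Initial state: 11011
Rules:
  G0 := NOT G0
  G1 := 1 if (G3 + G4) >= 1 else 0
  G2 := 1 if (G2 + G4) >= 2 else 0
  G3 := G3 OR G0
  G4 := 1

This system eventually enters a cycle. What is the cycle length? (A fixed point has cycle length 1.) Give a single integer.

Answer: 2

Derivation:
Step 0: 11011
Step 1: G0=NOT G0=NOT 1=0 G1=(1+1>=1)=1 G2=(0+1>=2)=0 G3=G3|G0=1|1=1 G4=1(const) -> 01011
Step 2: G0=NOT G0=NOT 0=1 G1=(1+1>=1)=1 G2=(0+1>=2)=0 G3=G3|G0=1|0=1 G4=1(const) -> 11011
State from step 2 equals state from step 0 -> cycle length 2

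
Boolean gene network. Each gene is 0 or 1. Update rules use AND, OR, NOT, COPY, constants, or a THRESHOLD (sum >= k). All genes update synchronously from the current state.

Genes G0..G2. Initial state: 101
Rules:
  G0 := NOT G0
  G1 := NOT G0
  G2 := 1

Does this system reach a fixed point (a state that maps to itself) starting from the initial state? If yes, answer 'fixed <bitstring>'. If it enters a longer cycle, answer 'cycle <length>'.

Answer: cycle 2

Derivation:
Step 0: 101
Step 1: G0=NOT G0=NOT 1=0 G1=NOT G0=NOT 1=0 G2=1(const) -> 001
Step 2: G0=NOT G0=NOT 0=1 G1=NOT G0=NOT 0=1 G2=1(const) -> 111
Step 3: G0=NOT G0=NOT 1=0 G1=NOT G0=NOT 1=0 G2=1(const) -> 001
Cycle of length 2 starting at step 1 -> no fixed point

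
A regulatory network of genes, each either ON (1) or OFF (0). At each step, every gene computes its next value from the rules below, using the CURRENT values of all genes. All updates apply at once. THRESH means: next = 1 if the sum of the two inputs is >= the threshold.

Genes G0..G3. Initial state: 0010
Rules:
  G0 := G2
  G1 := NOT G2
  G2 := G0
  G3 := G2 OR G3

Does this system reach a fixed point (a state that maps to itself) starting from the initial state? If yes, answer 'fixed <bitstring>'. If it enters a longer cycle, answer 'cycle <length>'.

Answer: cycle 2

Derivation:
Step 0: 0010
Step 1: G0=G2=1 G1=NOT G2=NOT 1=0 G2=G0=0 G3=G2|G3=1|0=1 -> 1001
Step 2: G0=G2=0 G1=NOT G2=NOT 0=1 G2=G0=1 G3=G2|G3=0|1=1 -> 0111
Step 3: G0=G2=1 G1=NOT G2=NOT 1=0 G2=G0=0 G3=G2|G3=1|1=1 -> 1001
Cycle of length 2 starting at step 1 -> no fixed point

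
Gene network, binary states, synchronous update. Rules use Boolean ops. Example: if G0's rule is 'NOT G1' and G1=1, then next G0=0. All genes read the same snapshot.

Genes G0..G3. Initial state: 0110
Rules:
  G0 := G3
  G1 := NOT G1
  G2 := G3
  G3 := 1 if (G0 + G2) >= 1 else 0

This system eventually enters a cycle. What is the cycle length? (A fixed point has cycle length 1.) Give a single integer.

Step 0: 0110
Step 1: G0=G3=0 G1=NOT G1=NOT 1=0 G2=G3=0 G3=(0+1>=1)=1 -> 0001
Step 2: G0=G3=1 G1=NOT G1=NOT 0=1 G2=G3=1 G3=(0+0>=1)=0 -> 1110
Step 3: G0=G3=0 G1=NOT G1=NOT 1=0 G2=G3=0 G3=(1+1>=1)=1 -> 0001
State from step 3 equals state from step 1 -> cycle length 2

Answer: 2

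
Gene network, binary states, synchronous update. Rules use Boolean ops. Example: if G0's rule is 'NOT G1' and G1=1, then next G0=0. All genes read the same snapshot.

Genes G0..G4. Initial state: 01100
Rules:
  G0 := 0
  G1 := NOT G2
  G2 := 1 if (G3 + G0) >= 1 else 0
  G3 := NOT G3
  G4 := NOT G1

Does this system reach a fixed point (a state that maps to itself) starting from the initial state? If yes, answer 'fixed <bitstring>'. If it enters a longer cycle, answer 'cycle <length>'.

Answer: cycle 2

Derivation:
Step 0: 01100
Step 1: G0=0(const) G1=NOT G2=NOT 1=0 G2=(0+0>=1)=0 G3=NOT G3=NOT 0=1 G4=NOT G1=NOT 1=0 -> 00010
Step 2: G0=0(const) G1=NOT G2=NOT 0=1 G2=(1+0>=1)=1 G3=NOT G3=NOT 1=0 G4=NOT G1=NOT 0=1 -> 01101
Step 3: G0=0(const) G1=NOT G2=NOT 1=0 G2=(0+0>=1)=0 G3=NOT G3=NOT 0=1 G4=NOT G1=NOT 1=0 -> 00010
Cycle of length 2 starting at step 1 -> no fixed point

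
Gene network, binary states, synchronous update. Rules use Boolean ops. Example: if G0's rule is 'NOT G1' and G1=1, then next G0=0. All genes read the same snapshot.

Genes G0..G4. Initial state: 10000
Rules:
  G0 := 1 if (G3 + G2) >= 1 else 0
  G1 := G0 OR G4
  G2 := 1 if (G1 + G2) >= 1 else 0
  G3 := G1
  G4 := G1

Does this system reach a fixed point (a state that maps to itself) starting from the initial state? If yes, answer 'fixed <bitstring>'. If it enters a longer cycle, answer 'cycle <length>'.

Answer: fixed 11111

Derivation:
Step 0: 10000
Step 1: G0=(0+0>=1)=0 G1=G0|G4=1|0=1 G2=(0+0>=1)=0 G3=G1=0 G4=G1=0 -> 01000
Step 2: G0=(0+0>=1)=0 G1=G0|G4=0|0=0 G2=(1+0>=1)=1 G3=G1=1 G4=G1=1 -> 00111
Step 3: G0=(1+1>=1)=1 G1=G0|G4=0|1=1 G2=(0+1>=1)=1 G3=G1=0 G4=G1=0 -> 11100
Step 4: G0=(0+1>=1)=1 G1=G0|G4=1|0=1 G2=(1+1>=1)=1 G3=G1=1 G4=G1=1 -> 11111
Step 5: G0=(1+1>=1)=1 G1=G0|G4=1|1=1 G2=(1+1>=1)=1 G3=G1=1 G4=G1=1 -> 11111
Fixed point reached at step 4: 11111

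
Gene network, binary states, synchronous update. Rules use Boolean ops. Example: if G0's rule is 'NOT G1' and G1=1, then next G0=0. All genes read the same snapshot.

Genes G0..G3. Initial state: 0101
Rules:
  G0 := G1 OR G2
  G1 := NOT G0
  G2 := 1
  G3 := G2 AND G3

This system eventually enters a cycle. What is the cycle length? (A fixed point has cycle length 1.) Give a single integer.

Step 0: 0101
Step 1: G0=G1|G2=1|0=1 G1=NOT G0=NOT 0=1 G2=1(const) G3=G2&G3=0&1=0 -> 1110
Step 2: G0=G1|G2=1|1=1 G1=NOT G0=NOT 1=0 G2=1(const) G3=G2&G3=1&0=0 -> 1010
Step 3: G0=G1|G2=0|1=1 G1=NOT G0=NOT 1=0 G2=1(const) G3=G2&G3=1&0=0 -> 1010
State from step 3 equals state from step 2 -> cycle length 1

Answer: 1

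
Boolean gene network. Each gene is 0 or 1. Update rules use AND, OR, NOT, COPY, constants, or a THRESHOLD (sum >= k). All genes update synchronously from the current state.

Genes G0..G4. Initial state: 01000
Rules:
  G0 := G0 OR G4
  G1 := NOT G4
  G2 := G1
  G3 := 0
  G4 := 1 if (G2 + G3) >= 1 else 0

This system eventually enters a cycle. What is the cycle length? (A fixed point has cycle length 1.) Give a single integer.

Step 0: 01000
Step 1: G0=G0|G4=0|0=0 G1=NOT G4=NOT 0=1 G2=G1=1 G3=0(const) G4=(0+0>=1)=0 -> 01100
Step 2: G0=G0|G4=0|0=0 G1=NOT G4=NOT 0=1 G2=G1=1 G3=0(const) G4=(1+0>=1)=1 -> 01101
Step 3: G0=G0|G4=0|1=1 G1=NOT G4=NOT 1=0 G2=G1=1 G3=0(const) G4=(1+0>=1)=1 -> 10101
Step 4: G0=G0|G4=1|1=1 G1=NOT G4=NOT 1=0 G2=G1=0 G3=0(const) G4=(1+0>=1)=1 -> 10001
Step 5: G0=G0|G4=1|1=1 G1=NOT G4=NOT 1=0 G2=G1=0 G3=0(const) G4=(0+0>=1)=0 -> 10000
Step 6: G0=G0|G4=1|0=1 G1=NOT G4=NOT 0=1 G2=G1=0 G3=0(const) G4=(0+0>=1)=0 -> 11000
Step 7: G0=G0|G4=1|0=1 G1=NOT G4=NOT 0=1 G2=G1=1 G3=0(const) G4=(0+0>=1)=0 -> 11100
Step 8: G0=G0|G4=1|0=1 G1=NOT G4=NOT 0=1 G2=G1=1 G3=0(const) G4=(1+0>=1)=1 -> 11101
Step 9: G0=G0|G4=1|1=1 G1=NOT G4=NOT 1=0 G2=G1=1 G3=0(const) G4=(1+0>=1)=1 -> 10101
State from step 9 equals state from step 3 -> cycle length 6

Answer: 6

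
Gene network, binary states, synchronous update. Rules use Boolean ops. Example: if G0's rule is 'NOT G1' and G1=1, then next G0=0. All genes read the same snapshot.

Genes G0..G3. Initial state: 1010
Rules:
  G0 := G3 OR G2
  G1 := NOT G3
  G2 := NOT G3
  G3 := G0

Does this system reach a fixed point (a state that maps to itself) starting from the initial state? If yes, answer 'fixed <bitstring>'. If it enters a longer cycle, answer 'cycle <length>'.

Step 0: 1010
Step 1: G0=G3|G2=0|1=1 G1=NOT G3=NOT 0=1 G2=NOT G3=NOT 0=1 G3=G0=1 -> 1111
Step 2: G0=G3|G2=1|1=1 G1=NOT G3=NOT 1=0 G2=NOT G3=NOT 1=0 G3=G0=1 -> 1001
Step 3: G0=G3|G2=1|0=1 G1=NOT G3=NOT 1=0 G2=NOT G3=NOT 1=0 G3=G0=1 -> 1001
Fixed point reached at step 2: 1001

Answer: fixed 1001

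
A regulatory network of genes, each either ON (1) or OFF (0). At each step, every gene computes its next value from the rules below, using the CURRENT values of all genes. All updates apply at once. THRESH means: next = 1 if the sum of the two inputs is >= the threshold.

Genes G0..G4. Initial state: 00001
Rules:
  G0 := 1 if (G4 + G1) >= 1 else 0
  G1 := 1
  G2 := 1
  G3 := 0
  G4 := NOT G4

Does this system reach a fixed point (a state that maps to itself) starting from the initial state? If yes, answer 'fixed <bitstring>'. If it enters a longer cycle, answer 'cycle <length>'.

Answer: cycle 2

Derivation:
Step 0: 00001
Step 1: G0=(1+0>=1)=1 G1=1(const) G2=1(const) G3=0(const) G4=NOT G4=NOT 1=0 -> 11100
Step 2: G0=(0+1>=1)=1 G1=1(const) G2=1(const) G3=0(const) G4=NOT G4=NOT 0=1 -> 11101
Step 3: G0=(1+1>=1)=1 G1=1(const) G2=1(const) G3=0(const) G4=NOT G4=NOT 1=0 -> 11100
Cycle of length 2 starting at step 1 -> no fixed point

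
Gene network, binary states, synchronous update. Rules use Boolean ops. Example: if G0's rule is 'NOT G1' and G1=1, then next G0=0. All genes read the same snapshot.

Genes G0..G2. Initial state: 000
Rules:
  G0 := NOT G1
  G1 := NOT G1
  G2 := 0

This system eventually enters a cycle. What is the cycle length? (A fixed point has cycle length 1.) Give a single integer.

Step 0: 000
Step 1: G0=NOT G1=NOT 0=1 G1=NOT G1=NOT 0=1 G2=0(const) -> 110
Step 2: G0=NOT G1=NOT 1=0 G1=NOT G1=NOT 1=0 G2=0(const) -> 000
State from step 2 equals state from step 0 -> cycle length 2

Answer: 2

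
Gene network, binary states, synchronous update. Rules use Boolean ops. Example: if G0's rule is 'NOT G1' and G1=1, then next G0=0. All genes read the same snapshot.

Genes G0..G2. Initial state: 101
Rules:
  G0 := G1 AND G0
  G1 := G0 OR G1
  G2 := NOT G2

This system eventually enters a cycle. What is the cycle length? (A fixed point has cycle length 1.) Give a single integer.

Step 0: 101
Step 1: G0=G1&G0=0&1=0 G1=G0|G1=1|0=1 G2=NOT G2=NOT 1=0 -> 010
Step 2: G0=G1&G0=1&0=0 G1=G0|G1=0|1=1 G2=NOT G2=NOT 0=1 -> 011
Step 3: G0=G1&G0=1&0=0 G1=G0|G1=0|1=1 G2=NOT G2=NOT 1=0 -> 010
State from step 3 equals state from step 1 -> cycle length 2

Answer: 2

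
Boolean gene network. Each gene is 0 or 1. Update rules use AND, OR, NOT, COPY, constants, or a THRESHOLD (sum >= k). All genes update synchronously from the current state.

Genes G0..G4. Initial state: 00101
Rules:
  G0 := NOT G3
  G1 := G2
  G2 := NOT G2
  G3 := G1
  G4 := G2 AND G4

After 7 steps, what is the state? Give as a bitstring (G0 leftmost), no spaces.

Step 1: G0=NOT G3=NOT 0=1 G1=G2=1 G2=NOT G2=NOT 1=0 G3=G1=0 G4=G2&G4=1&1=1 -> 11001
Step 2: G0=NOT G3=NOT 0=1 G1=G2=0 G2=NOT G2=NOT 0=1 G3=G1=1 G4=G2&G4=0&1=0 -> 10110
Step 3: G0=NOT G3=NOT 1=0 G1=G2=1 G2=NOT G2=NOT 1=0 G3=G1=0 G4=G2&G4=1&0=0 -> 01000
Step 4: G0=NOT G3=NOT 0=1 G1=G2=0 G2=NOT G2=NOT 0=1 G3=G1=1 G4=G2&G4=0&0=0 -> 10110
Step 5: G0=NOT G3=NOT 1=0 G1=G2=1 G2=NOT G2=NOT 1=0 G3=G1=0 G4=G2&G4=1&0=0 -> 01000
Step 6: G0=NOT G3=NOT 0=1 G1=G2=0 G2=NOT G2=NOT 0=1 G3=G1=1 G4=G2&G4=0&0=0 -> 10110
Step 7: G0=NOT G3=NOT 1=0 G1=G2=1 G2=NOT G2=NOT 1=0 G3=G1=0 G4=G2&G4=1&0=0 -> 01000

01000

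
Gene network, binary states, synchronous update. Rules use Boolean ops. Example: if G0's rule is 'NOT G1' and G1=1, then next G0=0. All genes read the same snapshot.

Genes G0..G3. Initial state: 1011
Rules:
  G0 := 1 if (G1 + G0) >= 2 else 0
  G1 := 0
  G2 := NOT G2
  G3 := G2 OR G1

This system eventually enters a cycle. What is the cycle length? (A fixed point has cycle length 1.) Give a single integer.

Answer: 2

Derivation:
Step 0: 1011
Step 1: G0=(0+1>=2)=0 G1=0(const) G2=NOT G2=NOT 1=0 G3=G2|G1=1|0=1 -> 0001
Step 2: G0=(0+0>=2)=0 G1=0(const) G2=NOT G2=NOT 0=1 G3=G2|G1=0|0=0 -> 0010
Step 3: G0=(0+0>=2)=0 G1=0(const) G2=NOT G2=NOT 1=0 G3=G2|G1=1|0=1 -> 0001
State from step 3 equals state from step 1 -> cycle length 2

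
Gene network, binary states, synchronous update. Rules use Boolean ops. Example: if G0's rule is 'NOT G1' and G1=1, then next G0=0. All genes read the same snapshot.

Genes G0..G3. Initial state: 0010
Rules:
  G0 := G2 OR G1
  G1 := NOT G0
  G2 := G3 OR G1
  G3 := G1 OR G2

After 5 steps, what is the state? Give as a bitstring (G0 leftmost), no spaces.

Step 1: G0=G2|G1=1|0=1 G1=NOT G0=NOT 0=1 G2=G3|G1=0|0=0 G3=G1|G2=0|1=1 -> 1101
Step 2: G0=G2|G1=0|1=1 G1=NOT G0=NOT 1=0 G2=G3|G1=1|1=1 G3=G1|G2=1|0=1 -> 1011
Step 3: G0=G2|G1=1|0=1 G1=NOT G0=NOT 1=0 G2=G3|G1=1|0=1 G3=G1|G2=0|1=1 -> 1011
Step 4: G0=G2|G1=1|0=1 G1=NOT G0=NOT 1=0 G2=G3|G1=1|0=1 G3=G1|G2=0|1=1 -> 1011
Step 5: G0=G2|G1=1|0=1 G1=NOT G0=NOT 1=0 G2=G3|G1=1|0=1 G3=G1|G2=0|1=1 -> 1011

1011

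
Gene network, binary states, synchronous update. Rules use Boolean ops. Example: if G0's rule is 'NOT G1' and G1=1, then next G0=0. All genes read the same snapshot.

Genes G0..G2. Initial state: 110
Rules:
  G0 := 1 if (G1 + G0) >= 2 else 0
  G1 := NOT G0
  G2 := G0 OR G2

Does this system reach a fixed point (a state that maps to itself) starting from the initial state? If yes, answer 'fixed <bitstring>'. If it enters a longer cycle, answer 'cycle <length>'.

Step 0: 110
Step 1: G0=(1+1>=2)=1 G1=NOT G0=NOT 1=0 G2=G0|G2=1|0=1 -> 101
Step 2: G0=(0+1>=2)=0 G1=NOT G0=NOT 1=0 G2=G0|G2=1|1=1 -> 001
Step 3: G0=(0+0>=2)=0 G1=NOT G0=NOT 0=1 G2=G0|G2=0|1=1 -> 011
Step 4: G0=(1+0>=2)=0 G1=NOT G0=NOT 0=1 G2=G0|G2=0|1=1 -> 011
Fixed point reached at step 3: 011

Answer: fixed 011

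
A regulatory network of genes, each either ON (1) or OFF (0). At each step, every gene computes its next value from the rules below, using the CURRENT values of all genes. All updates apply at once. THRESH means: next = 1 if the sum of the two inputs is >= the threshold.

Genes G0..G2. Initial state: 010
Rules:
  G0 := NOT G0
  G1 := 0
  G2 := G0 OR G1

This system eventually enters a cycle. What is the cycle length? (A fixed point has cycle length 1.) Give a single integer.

Answer: 2

Derivation:
Step 0: 010
Step 1: G0=NOT G0=NOT 0=1 G1=0(const) G2=G0|G1=0|1=1 -> 101
Step 2: G0=NOT G0=NOT 1=0 G1=0(const) G2=G0|G1=1|0=1 -> 001
Step 3: G0=NOT G0=NOT 0=1 G1=0(const) G2=G0|G1=0|0=0 -> 100
Step 4: G0=NOT G0=NOT 1=0 G1=0(const) G2=G0|G1=1|0=1 -> 001
State from step 4 equals state from step 2 -> cycle length 2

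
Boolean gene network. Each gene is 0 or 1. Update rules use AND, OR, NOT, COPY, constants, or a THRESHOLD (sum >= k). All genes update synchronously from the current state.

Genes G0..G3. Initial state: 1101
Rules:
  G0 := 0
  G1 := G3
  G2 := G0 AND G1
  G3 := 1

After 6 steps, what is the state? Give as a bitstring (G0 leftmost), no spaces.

Step 1: G0=0(const) G1=G3=1 G2=G0&G1=1&1=1 G3=1(const) -> 0111
Step 2: G0=0(const) G1=G3=1 G2=G0&G1=0&1=0 G3=1(const) -> 0101
Step 3: G0=0(const) G1=G3=1 G2=G0&G1=0&1=0 G3=1(const) -> 0101
Step 4: G0=0(const) G1=G3=1 G2=G0&G1=0&1=0 G3=1(const) -> 0101
Step 5: G0=0(const) G1=G3=1 G2=G0&G1=0&1=0 G3=1(const) -> 0101
Step 6: G0=0(const) G1=G3=1 G2=G0&G1=0&1=0 G3=1(const) -> 0101

0101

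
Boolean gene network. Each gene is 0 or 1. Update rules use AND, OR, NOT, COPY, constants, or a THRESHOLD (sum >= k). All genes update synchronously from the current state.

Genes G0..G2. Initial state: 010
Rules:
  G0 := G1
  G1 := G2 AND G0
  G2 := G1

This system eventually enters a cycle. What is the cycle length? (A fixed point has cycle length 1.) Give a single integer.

Answer: 2

Derivation:
Step 0: 010
Step 1: G0=G1=1 G1=G2&G0=0&0=0 G2=G1=1 -> 101
Step 2: G0=G1=0 G1=G2&G0=1&1=1 G2=G1=0 -> 010
State from step 2 equals state from step 0 -> cycle length 2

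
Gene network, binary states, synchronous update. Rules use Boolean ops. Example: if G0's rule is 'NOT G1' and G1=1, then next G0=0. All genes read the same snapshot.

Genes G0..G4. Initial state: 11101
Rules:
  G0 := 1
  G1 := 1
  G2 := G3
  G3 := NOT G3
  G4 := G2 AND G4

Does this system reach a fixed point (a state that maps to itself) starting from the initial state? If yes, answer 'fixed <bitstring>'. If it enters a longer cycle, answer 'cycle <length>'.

Step 0: 11101
Step 1: G0=1(const) G1=1(const) G2=G3=0 G3=NOT G3=NOT 0=1 G4=G2&G4=1&1=1 -> 11011
Step 2: G0=1(const) G1=1(const) G2=G3=1 G3=NOT G3=NOT 1=0 G4=G2&G4=0&1=0 -> 11100
Step 3: G0=1(const) G1=1(const) G2=G3=0 G3=NOT G3=NOT 0=1 G4=G2&G4=1&0=0 -> 11010
Step 4: G0=1(const) G1=1(const) G2=G3=1 G3=NOT G3=NOT 1=0 G4=G2&G4=0&0=0 -> 11100
Cycle of length 2 starting at step 2 -> no fixed point

Answer: cycle 2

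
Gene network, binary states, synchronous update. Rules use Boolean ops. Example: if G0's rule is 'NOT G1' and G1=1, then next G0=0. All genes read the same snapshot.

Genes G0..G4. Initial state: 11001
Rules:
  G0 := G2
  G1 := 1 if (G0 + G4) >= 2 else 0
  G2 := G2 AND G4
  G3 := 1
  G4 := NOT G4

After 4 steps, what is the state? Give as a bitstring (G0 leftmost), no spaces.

Step 1: G0=G2=0 G1=(1+1>=2)=1 G2=G2&G4=0&1=0 G3=1(const) G4=NOT G4=NOT 1=0 -> 01010
Step 2: G0=G2=0 G1=(0+0>=2)=0 G2=G2&G4=0&0=0 G3=1(const) G4=NOT G4=NOT 0=1 -> 00011
Step 3: G0=G2=0 G1=(0+1>=2)=0 G2=G2&G4=0&1=0 G3=1(const) G4=NOT G4=NOT 1=0 -> 00010
Step 4: G0=G2=0 G1=(0+0>=2)=0 G2=G2&G4=0&0=0 G3=1(const) G4=NOT G4=NOT 0=1 -> 00011

00011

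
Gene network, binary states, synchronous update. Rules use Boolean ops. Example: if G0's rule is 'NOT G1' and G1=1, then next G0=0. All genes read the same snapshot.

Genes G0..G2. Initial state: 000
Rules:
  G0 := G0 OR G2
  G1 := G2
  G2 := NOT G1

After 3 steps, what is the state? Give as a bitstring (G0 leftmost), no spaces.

Step 1: G0=G0|G2=0|0=0 G1=G2=0 G2=NOT G1=NOT 0=1 -> 001
Step 2: G0=G0|G2=0|1=1 G1=G2=1 G2=NOT G1=NOT 0=1 -> 111
Step 3: G0=G0|G2=1|1=1 G1=G2=1 G2=NOT G1=NOT 1=0 -> 110

110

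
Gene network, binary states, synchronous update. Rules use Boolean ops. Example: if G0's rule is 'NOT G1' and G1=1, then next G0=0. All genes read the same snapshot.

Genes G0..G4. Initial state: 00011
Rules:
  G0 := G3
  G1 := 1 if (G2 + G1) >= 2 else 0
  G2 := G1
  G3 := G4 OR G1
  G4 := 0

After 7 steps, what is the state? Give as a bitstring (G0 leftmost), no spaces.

Step 1: G0=G3=1 G1=(0+0>=2)=0 G2=G1=0 G3=G4|G1=1|0=1 G4=0(const) -> 10010
Step 2: G0=G3=1 G1=(0+0>=2)=0 G2=G1=0 G3=G4|G1=0|0=0 G4=0(const) -> 10000
Step 3: G0=G3=0 G1=(0+0>=2)=0 G2=G1=0 G3=G4|G1=0|0=0 G4=0(const) -> 00000
Step 4: G0=G3=0 G1=(0+0>=2)=0 G2=G1=0 G3=G4|G1=0|0=0 G4=0(const) -> 00000
Step 5: G0=G3=0 G1=(0+0>=2)=0 G2=G1=0 G3=G4|G1=0|0=0 G4=0(const) -> 00000
Step 6: G0=G3=0 G1=(0+0>=2)=0 G2=G1=0 G3=G4|G1=0|0=0 G4=0(const) -> 00000
Step 7: G0=G3=0 G1=(0+0>=2)=0 G2=G1=0 G3=G4|G1=0|0=0 G4=0(const) -> 00000

00000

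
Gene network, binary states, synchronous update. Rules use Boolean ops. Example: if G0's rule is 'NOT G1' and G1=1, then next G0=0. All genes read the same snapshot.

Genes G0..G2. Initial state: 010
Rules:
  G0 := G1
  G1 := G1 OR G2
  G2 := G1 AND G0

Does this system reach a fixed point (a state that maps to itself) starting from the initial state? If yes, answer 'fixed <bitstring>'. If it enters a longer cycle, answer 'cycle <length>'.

Answer: fixed 111

Derivation:
Step 0: 010
Step 1: G0=G1=1 G1=G1|G2=1|0=1 G2=G1&G0=1&0=0 -> 110
Step 2: G0=G1=1 G1=G1|G2=1|0=1 G2=G1&G0=1&1=1 -> 111
Step 3: G0=G1=1 G1=G1|G2=1|1=1 G2=G1&G0=1&1=1 -> 111
Fixed point reached at step 2: 111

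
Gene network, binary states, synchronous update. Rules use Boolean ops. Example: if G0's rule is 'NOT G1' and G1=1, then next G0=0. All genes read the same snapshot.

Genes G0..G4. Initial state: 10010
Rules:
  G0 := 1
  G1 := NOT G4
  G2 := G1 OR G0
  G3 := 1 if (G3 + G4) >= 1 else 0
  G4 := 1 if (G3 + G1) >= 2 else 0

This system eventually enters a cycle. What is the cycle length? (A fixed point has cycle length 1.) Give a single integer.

Answer: 4

Derivation:
Step 0: 10010
Step 1: G0=1(const) G1=NOT G4=NOT 0=1 G2=G1|G0=0|1=1 G3=(1+0>=1)=1 G4=(1+0>=2)=0 -> 11110
Step 2: G0=1(const) G1=NOT G4=NOT 0=1 G2=G1|G0=1|1=1 G3=(1+0>=1)=1 G4=(1+1>=2)=1 -> 11111
Step 3: G0=1(const) G1=NOT G4=NOT 1=0 G2=G1|G0=1|1=1 G3=(1+1>=1)=1 G4=(1+1>=2)=1 -> 10111
Step 4: G0=1(const) G1=NOT G4=NOT 1=0 G2=G1|G0=0|1=1 G3=(1+1>=1)=1 G4=(1+0>=2)=0 -> 10110
Step 5: G0=1(const) G1=NOT G4=NOT 0=1 G2=G1|G0=0|1=1 G3=(1+0>=1)=1 G4=(1+0>=2)=0 -> 11110
State from step 5 equals state from step 1 -> cycle length 4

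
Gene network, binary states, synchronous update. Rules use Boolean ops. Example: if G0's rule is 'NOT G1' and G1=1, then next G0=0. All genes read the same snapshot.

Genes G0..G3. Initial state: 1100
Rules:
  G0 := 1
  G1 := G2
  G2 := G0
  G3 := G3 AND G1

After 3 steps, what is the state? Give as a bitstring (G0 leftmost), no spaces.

Step 1: G0=1(const) G1=G2=0 G2=G0=1 G3=G3&G1=0&1=0 -> 1010
Step 2: G0=1(const) G1=G2=1 G2=G0=1 G3=G3&G1=0&0=0 -> 1110
Step 3: G0=1(const) G1=G2=1 G2=G0=1 G3=G3&G1=0&1=0 -> 1110

1110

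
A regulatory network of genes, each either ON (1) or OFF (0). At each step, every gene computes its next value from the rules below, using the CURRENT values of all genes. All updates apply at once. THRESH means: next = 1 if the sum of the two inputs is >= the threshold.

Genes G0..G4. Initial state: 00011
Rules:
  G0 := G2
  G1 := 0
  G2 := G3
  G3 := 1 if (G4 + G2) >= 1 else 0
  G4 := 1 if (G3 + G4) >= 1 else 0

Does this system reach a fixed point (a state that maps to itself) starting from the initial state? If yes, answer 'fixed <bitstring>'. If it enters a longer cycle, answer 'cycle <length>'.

Answer: fixed 10111

Derivation:
Step 0: 00011
Step 1: G0=G2=0 G1=0(const) G2=G3=1 G3=(1+0>=1)=1 G4=(1+1>=1)=1 -> 00111
Step 2: G0=G2=1 G1=0(const) G2=G3=1 G3=(1+1>=1)=1 G4=(1+1>=1)=1 -> 10111
Step 3: G0=G2=1 G1=0(const) G2=G3=1 G3=(1+1>=1)=1 G4=(1+1>=1)=1 -> 10111
Fixed point reached at step 2: 10111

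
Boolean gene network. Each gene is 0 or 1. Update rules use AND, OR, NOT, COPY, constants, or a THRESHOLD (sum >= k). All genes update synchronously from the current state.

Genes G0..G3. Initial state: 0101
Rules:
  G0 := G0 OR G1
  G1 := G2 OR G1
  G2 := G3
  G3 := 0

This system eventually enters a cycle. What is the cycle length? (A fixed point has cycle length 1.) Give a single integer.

Answer: 1

Derivation:
Step 0: 0101
Step 1: G0=G0|G1=0|1=1 G1=G2|G1=0|1=1 G2=G3=1 G3=0(const) -> 1110
Step 2: G0=G0|G1=1|1=1 G1=G2|G1=1|1=1 G2=G3=0 G3=0(const) -> 1100
Step 3: G0=G0|G1=1|1=1 G1=G2|G1=0|1=1 G2=G3=0 G3=0(const) -> 1100
State from step 3 equals state from step 2 -> cycle length 1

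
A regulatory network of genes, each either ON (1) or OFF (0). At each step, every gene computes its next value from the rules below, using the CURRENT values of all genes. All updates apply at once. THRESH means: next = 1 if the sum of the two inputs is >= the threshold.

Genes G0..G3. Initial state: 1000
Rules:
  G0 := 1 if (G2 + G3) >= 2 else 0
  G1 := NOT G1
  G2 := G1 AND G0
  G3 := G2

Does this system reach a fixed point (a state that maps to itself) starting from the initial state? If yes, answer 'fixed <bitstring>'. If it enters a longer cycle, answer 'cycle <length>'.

Answer: cycle 2

Derivation:
Step 0: 1000
Step 1: G0=(0+0>=2)=0 G1=NOT G1=NOT 0=1 G2=G1&G0=0&1=0 G3=G2=0 -> 0100
Step 2: G0=(0+0>=2)=0 G1=NOT G1=NOT 1=0 G2=G1&G0=1&0=0 G3=G2=0 -> 0000
Step 3: G0=(0+0>=2)=0 G1=NOT G1=NOT 0=1 G2=G1&G0=0&0=0 G3=G2=0 -> 0100
Cycle of length 2 starting at step 1 -> no fixed point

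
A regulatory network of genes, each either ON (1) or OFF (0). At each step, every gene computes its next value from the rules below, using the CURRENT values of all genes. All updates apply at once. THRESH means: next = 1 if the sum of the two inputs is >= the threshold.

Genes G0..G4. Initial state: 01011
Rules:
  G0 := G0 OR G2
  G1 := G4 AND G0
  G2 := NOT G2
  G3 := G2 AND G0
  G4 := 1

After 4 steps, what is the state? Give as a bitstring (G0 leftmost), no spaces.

Step 1: G0=G0|G2=0|0=0 G1=G4&G0=1&0=0 G2=NOT G2=NOT 0=1 G3=G2&G0=0&0=0 G4=1(const) -> 00101
Step 2: G0=G0|G2=0|1=1 G1=G4&G0=1&0=0 G2=NOT G2=NOT 1=0 G3=G2&G0=1&0=0 G4=1(const) -> 10001
Step 3: G0=G0|G2=1|0=1 G1=G4&G0=1&1=1 G2=NOT G2=NOT 0=1 G3=G2&G0=0&1=0 G4=1(const) -> 11101
Step 4: G0=G0|G2=1|1=1 G1=G4&G0=1&1=1 G2=NOT G2=NOT 1=0 G3=G2&G0=1&1=1 G4=1(const) -> 11011

11011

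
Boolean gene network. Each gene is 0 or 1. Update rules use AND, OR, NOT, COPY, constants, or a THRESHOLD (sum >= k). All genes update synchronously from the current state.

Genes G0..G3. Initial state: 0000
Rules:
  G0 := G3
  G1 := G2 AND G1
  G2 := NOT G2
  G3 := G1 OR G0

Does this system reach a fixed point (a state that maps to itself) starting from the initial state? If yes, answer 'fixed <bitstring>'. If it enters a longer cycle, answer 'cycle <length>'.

Step 0: 0000
Step 1: G0=G3=0 G1=G2&G1=0&0=0 G2=NOT G2=NOT 0=1 G3=G1|G0=0|0=0 -> 0010
Step 2: G0=G3=0 G1=G2&G1=1&0=0 G2=NOT G2=NOT 1=0 G3=G1|G0=0|0=0 -> 0000
Cycle of length 2 starting at step 0 -> no fixed point

Answer: cycle 2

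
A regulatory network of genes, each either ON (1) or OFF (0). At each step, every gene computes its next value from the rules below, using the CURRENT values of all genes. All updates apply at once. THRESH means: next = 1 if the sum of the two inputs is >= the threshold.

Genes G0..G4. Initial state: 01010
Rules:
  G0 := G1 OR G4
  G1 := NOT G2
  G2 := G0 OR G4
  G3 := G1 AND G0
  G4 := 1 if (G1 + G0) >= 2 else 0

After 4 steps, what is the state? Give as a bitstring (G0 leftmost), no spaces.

Step 1: G0=G1|G4=1|0=1 G1=NOT G2=NOT 0=1 G2=G0|G4=0|0=0 G3=G1&G0=1&0=0 G4=(1+0>=2)=0 -> 11000
Step 2: G0=G1|G4=1|0=1 G1=NOT G2=NOT 0=1 G2=G0|G4=1|0=1 G3=G1&G0=1&1=1 G4=(1+1>=2)=1 -> 11111
Step 3: G0=G1|G4=1|1=1 G1=NOT G2=NOT 1=0 G2=G0|G4=1|1=1 G3=G1&G0=1&1=1 G4=(1+1>=2)=1 -> 10111
Step 4: G0=G1|G4=0|1=1 G1=NOT G2=NOT 1=0 G2=G0|G4=1|1=1 G3=G1&G0=0&1=0 G4=(0+1>=2)=0 -> 10100

10100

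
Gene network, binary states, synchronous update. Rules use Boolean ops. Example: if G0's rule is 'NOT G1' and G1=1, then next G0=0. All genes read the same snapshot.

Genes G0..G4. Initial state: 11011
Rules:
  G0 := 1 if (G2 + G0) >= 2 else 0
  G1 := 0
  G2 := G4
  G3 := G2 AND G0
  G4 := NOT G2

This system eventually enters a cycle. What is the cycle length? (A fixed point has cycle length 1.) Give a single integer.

Answer: 4

Derivation:
Step 0: 11011
Step 1: G0=(0+1>=2)=0 G1=0(const) G2=G4=1 G3=G2&G0=0&1=0 G4=NOT G2=NOT 0=1 -> 00101
Step 2: G0=(1+0>=2)=0 G1=0(const) G2=G4=1 G3=G2&G0=1&0=0 G4=NOT G2=NOT 1=0 -> 00100
Step 3: G0=(1+0>=2)=0 G1=0(const) G2=G4=0 G3=G2&G0=1&0=0 G4=NOT G2=NOT 1=0 -> 00000
Step 4: G0=(0+0>=2)=0 G1=0(const) G2=G4=0 G3=G2&G0=0&0=0 G4=NOT G2=NOT 0=1 -> 00001
Step 5: G0=(0+0>=2)=0 G1=0(const) G2=G4=1 G3=G2&G0=0&0=0 G4=NOT G2=NOT 0=1 -> 00101
State from step 5 equals state from step 1 -> cycle length 4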